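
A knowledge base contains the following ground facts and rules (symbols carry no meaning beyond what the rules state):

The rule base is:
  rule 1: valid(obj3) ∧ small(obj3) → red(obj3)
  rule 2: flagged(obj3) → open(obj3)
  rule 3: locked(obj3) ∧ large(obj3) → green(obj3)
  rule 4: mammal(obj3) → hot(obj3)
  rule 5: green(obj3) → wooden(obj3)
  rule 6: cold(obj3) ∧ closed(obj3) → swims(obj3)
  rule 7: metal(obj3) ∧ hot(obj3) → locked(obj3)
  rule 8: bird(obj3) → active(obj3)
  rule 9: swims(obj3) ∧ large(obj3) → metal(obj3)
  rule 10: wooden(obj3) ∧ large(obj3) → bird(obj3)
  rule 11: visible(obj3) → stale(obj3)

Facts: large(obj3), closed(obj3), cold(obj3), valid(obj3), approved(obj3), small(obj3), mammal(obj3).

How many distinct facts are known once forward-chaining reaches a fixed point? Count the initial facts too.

16

Round 1: rule 1 [valid(obj3) ∧ small(obj3) → red(obj3)]; rule 4 [mammal(obj3) → hot(obj3)]; rule 6 [cold(obj3) ∧ closed(obj3) → swims(obj3)]. New: red(obj3), hot(obj3), swims(obj3).
Round 2: rule 9 [swims(obj3) ∧ large(obj3) → metal(obj3)]. New: metal(obj3).
Round 3: rule 7 [metal(obj3) ∧ hot(obj3) → locked(obj3)]. New: locked(obj3).
Round 4: rule 3 [locked(obj3) ∧ large(obj3) → green(obj3)]. New: green(obj3).
Round 5: rule 5 [green(obj3) → wooden(obj3)]. New: wooden(obj3).
Round 6: rule 10 [wooden(obj3) ∧ large(obj3) → bird(obj3)]. New: bird(obj3).
Round 7: rule 8 [bird(obj3) → active(obj3)]. New: active(obj3).
Closure: {active(obj3), approved(obj3), bird(obj3), closed(obj3), cold(obj3), green(obj3), hot(obj3), large(obj3), locked(obj3), mammal(obj3), metal(obj3), red(obj3), small(obj3), swims(obj3), valid(obj3), wooden(obj3)} — 16 facts.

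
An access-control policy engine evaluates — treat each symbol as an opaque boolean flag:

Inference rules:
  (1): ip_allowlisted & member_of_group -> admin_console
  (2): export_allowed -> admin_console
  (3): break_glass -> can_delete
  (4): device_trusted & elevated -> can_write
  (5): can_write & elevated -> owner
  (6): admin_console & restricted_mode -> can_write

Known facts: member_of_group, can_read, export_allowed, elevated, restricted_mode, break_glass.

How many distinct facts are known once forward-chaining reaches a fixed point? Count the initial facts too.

Round 1 fires (2), (3), giving admin_console, can_delete.
Round 2 fires (6), giving can_write.
Round 3 fires (5), giving owner.
Closure: {admin_console, break_glass, can_delete, can_read, can_write, elevated, export_allowed, member_of_group, owner, restricted_mode} — 10 facts.

10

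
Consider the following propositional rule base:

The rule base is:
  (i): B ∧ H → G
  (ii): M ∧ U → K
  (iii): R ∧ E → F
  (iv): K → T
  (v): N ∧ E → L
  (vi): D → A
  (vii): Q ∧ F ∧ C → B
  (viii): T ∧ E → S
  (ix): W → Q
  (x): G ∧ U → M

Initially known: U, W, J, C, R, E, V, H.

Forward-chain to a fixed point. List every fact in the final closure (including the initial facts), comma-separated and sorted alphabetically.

B, C, E, F, G, H, J, K, M, Q, R, S, T, U, V, W

[1] (iii) [R ∧ E → F]; (ix) [W → Q]. ⇒ new: F, Q.
[2] (vii) [Q ∧ F ∧ C → B]. ⇒ new: B.
[3] (i) [B ∧ H → G]. ⇒ new: G.
[4] (x) [G ∧ U → M]. ⇒ new: M.
[5] (ii) [M ∧ U → K]. ⇒ new: K.
[6] (iv) [K → T]. ⇒ new: T.
[7] (viii) [T ∧ E → S]. ⇒ new: S.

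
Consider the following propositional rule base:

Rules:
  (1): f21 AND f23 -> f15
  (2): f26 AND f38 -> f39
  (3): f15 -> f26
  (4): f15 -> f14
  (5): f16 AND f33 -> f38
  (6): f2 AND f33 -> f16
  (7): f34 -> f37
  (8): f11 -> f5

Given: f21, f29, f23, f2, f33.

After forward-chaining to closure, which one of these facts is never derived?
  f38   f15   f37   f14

f37

Round 1: (1) [f21 AND f23 -> f15]; (6) [f2 AND f33 -> f16]. Adds f15, f16.
Round 2: (3) [f15 -> f26]; (4) [f15 -> f14]; (5) [f16 AND f33 -> f38]. Adds f26, f14, f38.
Round 3: (2) [f26 AND f38 -> f39]. Adds f39.
Derived: f15 (round 1), f38 (round 2), f14 (round 2). f37 never appears in any round.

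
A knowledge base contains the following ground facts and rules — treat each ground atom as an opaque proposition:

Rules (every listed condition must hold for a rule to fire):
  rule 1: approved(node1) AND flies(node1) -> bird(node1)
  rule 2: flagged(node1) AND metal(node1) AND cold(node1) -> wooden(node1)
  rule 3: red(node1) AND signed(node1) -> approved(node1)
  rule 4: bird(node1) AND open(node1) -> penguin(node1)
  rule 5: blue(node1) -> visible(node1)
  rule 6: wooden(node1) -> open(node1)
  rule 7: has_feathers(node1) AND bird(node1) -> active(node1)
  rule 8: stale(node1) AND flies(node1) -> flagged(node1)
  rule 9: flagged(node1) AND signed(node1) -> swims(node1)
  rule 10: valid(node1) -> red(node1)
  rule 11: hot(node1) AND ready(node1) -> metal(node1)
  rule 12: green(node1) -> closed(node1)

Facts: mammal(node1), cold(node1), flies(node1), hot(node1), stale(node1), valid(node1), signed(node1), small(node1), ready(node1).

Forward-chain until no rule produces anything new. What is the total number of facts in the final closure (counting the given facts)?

Round 1 fires rule 8, rule 10, rule 11, giving flagged(node1), red(node1), metal(node1).
Round 2 fires rule 2, rule 3, rule 9, giving wooden(node1), approved(node1), swims(node1).
Round 3 fires rule 1, rule 6, giving bird(node1), open(node1).
Round 4 fires rule 4, giving penguin(node1).
Closure: {approved(node1), bird(node1), cold(node1), flagged(node1), flies(node1), hot(node1), mammal(node1), metal(node1), open(node1), penguin(node1), ready(node1), red(node1), signed(node1), small(node1), stale(node1), swims(node1), valid(node1), wooden(node1)} — 18 facts.

18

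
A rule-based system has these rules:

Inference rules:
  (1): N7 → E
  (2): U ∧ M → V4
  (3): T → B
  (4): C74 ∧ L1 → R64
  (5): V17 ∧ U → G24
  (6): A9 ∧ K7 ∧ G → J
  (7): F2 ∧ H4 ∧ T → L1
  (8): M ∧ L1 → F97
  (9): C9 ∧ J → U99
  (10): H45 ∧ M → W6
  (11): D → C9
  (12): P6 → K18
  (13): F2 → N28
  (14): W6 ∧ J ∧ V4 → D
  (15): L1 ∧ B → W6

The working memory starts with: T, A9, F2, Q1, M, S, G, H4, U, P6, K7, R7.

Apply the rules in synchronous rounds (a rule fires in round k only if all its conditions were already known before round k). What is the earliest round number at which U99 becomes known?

[1] (2) [U ∧ M → V4]; (3) [T → B]; (6) [A9 ∧ K7 ∧ G → J]; (7) [F2 ∧ H4 ∧ T → L1]; (12) [P6 → K18]; (13) [F2 → N28]. ⇒ new: V4, B, J, L1, K18, N28.
[2] (8) [M ∧ L1 → F97]; (15) [L1 ∧ B → W6]. ⇒ new: F97, W6.
[3] (14) [W6 ∧ J ∧ V4 → D]. ⇒ new: D.
[4] (11) [D → C9]. ⇒ new: C9.
[5] (9) [C9 ∧ J → U99]. ⇒ new: U99.
U99 first appears in round 5.

5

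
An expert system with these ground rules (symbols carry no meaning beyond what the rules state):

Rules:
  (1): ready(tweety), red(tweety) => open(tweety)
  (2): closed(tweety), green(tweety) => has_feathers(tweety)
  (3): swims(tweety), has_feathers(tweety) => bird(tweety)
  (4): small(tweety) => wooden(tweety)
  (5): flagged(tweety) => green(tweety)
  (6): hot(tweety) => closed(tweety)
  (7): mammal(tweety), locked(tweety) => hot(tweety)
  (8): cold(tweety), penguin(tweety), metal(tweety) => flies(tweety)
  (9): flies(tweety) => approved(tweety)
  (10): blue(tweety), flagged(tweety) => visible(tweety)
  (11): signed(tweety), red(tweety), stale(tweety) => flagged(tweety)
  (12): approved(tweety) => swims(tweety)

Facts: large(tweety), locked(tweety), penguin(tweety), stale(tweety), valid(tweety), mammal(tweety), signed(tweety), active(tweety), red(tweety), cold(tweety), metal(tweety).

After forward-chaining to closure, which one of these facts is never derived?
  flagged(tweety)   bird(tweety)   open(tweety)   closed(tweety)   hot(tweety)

open(tweety)

[1] (7) [mammal(tweety), locked(tweety) => hot(tweety)]; (8) [cold(tweety), penguin(tweety), metal(tweety) => flies(tweety)]; (11) [signed(tweety), red(tweety), stale(tweety) => flagged(tweety)]. ⇒ new: hot(tweety), flies(tweety), flagged(tweety).
[2] (5) [flagged(tweety) => green(tweety)]; (6) [hot(tweety) => closed(tweety)]; (9) [flies(tweety) => approved(tweety)]. ⇒ new: green(tweety), closed(tweety), approved(tweety).
[3] (2) [closed(tweety), green(tweety) => has_feathers(tweety)]; (12) [approved(tweety) => swims(tweety)]. ⇒ new: has_feathers(tweety), swims(tweety).
[4] (3) [swims(tweety), has_feathers(tweety) => bird(tweety)]. ⇒ new: bird(tweety).
Derived: bird(tweety) (round 4), closed(tweety) (round 2), flagged(tweety) (round 1), hot(tweety) (round 1). open(tweety) never appears in any round.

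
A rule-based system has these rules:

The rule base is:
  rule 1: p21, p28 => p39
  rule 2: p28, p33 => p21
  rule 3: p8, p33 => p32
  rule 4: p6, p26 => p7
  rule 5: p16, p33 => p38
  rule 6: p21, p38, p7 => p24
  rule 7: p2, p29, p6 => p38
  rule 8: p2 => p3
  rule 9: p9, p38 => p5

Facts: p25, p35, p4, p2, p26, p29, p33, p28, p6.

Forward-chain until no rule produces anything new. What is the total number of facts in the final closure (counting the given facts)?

Round 1 — rule 2, rule 4, rule 7, rule 8, derive p21, p7, p38, p3.
Round 2 — rule 1, rule 6, derive p39, p24.
Closure: {p2, p21, p24, p25, p26, p28, p29, p3, p33, p35, p38, p39, p4, p6, p7} — 15 facts.

15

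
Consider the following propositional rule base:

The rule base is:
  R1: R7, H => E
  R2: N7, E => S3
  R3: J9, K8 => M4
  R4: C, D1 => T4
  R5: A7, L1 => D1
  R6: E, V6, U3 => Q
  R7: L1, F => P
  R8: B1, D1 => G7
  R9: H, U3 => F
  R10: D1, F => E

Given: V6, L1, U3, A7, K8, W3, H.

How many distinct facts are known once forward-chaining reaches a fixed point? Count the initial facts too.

Round 1 — R5, R9, derive D1, F.
Round 2 — R7, R10, derive P, E.
Round 3 — R6, derive Q.
Closure: {A7, D1, E, F, H, K8, L1, P, Q, U3, V6, W3} — 12 facts.

12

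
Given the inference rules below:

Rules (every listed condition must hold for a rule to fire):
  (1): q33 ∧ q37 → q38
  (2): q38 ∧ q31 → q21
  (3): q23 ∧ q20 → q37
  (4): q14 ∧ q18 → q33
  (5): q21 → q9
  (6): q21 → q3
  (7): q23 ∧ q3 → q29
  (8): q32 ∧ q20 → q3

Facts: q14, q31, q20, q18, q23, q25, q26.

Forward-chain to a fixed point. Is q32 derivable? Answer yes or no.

Round 1 — (3), (4), derive q37, q33.
Round 2 — (1), derive q38.
Round 3 — (2), derive q21.
Round 4 — (5), (6), derive q9, q3.
Round 5 — (7), derive q29.
Fixed point reached. No rule has q32 as a consequent, and it is not given.

no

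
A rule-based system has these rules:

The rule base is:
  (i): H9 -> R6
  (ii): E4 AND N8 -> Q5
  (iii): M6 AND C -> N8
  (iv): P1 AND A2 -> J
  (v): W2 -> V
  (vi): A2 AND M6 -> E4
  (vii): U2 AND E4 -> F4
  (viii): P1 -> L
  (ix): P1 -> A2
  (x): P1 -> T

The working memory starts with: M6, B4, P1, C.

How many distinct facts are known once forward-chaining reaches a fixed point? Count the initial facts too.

Round 1 fires (iii), (viii), (ix), (x), giving N8, L, A2, T.
Round 2 fires (iv), (vi), giving J, E4.
Round 3 fires (ii), giving Q5.
Closure: {A2, B4, C, E4, J, L, M6, N8, P1, Q5, T} — 11 facts.

11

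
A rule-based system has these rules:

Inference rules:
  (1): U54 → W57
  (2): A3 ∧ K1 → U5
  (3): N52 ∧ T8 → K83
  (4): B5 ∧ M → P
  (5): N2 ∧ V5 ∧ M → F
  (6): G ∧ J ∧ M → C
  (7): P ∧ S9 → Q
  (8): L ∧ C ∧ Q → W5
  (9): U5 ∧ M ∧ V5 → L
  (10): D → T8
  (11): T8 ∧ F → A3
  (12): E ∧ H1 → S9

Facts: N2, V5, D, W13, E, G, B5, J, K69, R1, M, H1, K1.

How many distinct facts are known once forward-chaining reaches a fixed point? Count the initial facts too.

23

Round 1: (4) [B5 ∧ M → P]; (5) [N2 ∧ V5 ∧ M → F]; (6) [G ∧ J ∧ M → C]; (10) [D → T8]; (12) [E ∧ H1 → S9]. New: P, F, C, T8, S9.
Round 2: (7) [P ∧ S9 → Q]; (11) [T8 ∧ F → A3]. New: Q, A3.
Round 3: (2) [A3 ∧ K1 → U5]. New: U5.
Round 4: (9) [U5 ∧ M ∧ V5 → L]. New: L.
Round 5: (8) [L ∧ C ∧ Q → W5]. New: W5.
Closure: {A3, B5, C, D, E, F, G, H1, J, K1, K69, L, M, N2, P, Q, R1, S9, T8, U5, V5, W13, W5} — 23 facts.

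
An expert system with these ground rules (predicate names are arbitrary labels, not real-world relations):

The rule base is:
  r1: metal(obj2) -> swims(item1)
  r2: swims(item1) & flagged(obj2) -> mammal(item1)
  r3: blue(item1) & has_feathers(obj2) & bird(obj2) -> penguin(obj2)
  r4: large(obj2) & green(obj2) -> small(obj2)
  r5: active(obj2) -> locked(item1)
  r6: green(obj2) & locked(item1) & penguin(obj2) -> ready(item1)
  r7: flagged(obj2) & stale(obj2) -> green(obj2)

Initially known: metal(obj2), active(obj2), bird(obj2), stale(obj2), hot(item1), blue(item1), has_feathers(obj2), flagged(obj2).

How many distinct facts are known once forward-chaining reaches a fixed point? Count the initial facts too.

Round 1: r1 [metal(obj2) -> swims(item1)]; r3 [blue(item1) & has_feathers(obj2) & bird(obj2) -> penguin(obj2)]; r5 [active(obj2) -> locked(item1)]; r7 [flagged(obj2) & stale(obj2) -> green(obj2)]. Adds swims(item1), penguin(obj2), locked(item1), green(obj2).
Round 2: r2 [swims(item1) & flagged(obj2) -> mammal(item1)]; r6 [green(obj2) & locked(item1) & penguin(obj2) -> ready(item1)]. Adds mammal(item1), ready(item1).
Closure: {active(obj2), bird(obj2), blue(item1), flagged(obj2), green(obj2), has_feathers(obj2), hot(item1), locked(item1), mammal(item1), metal(obj2), penguin(obj2), ready(item1), stale(obj2), swims(item1)} — 14 facts.

14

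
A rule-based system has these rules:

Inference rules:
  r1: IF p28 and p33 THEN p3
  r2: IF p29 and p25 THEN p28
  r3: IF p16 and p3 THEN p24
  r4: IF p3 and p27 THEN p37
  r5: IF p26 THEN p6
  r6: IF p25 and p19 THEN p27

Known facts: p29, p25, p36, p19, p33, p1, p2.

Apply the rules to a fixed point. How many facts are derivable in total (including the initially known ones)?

Round 1: r2 [IF p29 and p25 THEN p28]; r6 [IF p25 and p19 THEN p27]. Adds p28, p27.
Round 2: r1 [IF p28 and p33 THEN p3]. Adds p3.
Round 3: r4 [IF p3 and p27 THEN p37]. Adds p37.
Closure: {p1, p19, p2, p25, p27, p28, p29, p3, p33, p36, p37} — 11 facts.

11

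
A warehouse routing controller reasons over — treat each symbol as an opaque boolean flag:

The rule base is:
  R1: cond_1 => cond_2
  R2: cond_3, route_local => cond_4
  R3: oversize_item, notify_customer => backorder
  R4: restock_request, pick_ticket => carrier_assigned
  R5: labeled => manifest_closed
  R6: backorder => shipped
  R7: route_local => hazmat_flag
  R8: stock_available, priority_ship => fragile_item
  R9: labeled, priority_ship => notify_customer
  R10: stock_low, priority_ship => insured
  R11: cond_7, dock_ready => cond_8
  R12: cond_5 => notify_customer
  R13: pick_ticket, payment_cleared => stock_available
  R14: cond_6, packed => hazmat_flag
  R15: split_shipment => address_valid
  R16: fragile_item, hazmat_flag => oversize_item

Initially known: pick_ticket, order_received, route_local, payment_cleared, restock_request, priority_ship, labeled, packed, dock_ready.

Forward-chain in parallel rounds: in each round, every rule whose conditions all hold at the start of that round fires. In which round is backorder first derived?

4

Round 1 — R4, R5, R7, R9, R13, derive carrier_assigned, manifest_closed, hazmat_flag, notify_customer, stock_available.
Round 2 — R8, derive fragile_item.
Round 3 — R16, derive oversize_item.
Round 4 — R3, derive backorder.
backorder first appears in round 4.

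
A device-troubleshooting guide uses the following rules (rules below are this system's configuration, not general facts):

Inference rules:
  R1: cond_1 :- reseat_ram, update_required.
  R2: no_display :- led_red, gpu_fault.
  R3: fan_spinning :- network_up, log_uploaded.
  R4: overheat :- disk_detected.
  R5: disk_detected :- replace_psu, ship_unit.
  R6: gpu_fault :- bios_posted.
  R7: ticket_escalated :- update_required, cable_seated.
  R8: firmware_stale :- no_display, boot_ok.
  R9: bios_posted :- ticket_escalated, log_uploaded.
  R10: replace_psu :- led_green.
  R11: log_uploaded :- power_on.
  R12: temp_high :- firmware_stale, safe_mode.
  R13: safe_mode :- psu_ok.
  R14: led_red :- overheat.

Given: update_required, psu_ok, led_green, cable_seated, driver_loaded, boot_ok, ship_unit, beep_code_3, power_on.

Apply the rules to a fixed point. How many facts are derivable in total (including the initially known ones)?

Round 1 — R7, R10, R11, R13, derive ticket_escalated, replace_psu, log_uploaded, safe_mode.
Round 2 — R5, R9, derive disk_detected, bios_posted.
Round 3 — R4, R6, derive overheat, gpu_fault.
Round 4 — R14, derive led_red.
Round 5 — R2, derive no_display.
Round 6 — R8, derive firmware_stale.
Round 7 — R12, derive temp_high.
Closure: {beep_code_3, bios_posted, boot_ok, cable_seated, disk_detected, driver_loaded, firmware_stale, gpu_fault, led_green, led_red, log_uploaded, no_display, overheat, power_on, psu_ok, replace_psu, safe_mode, ship_unit, temp_high, ticket_escalated, update_required} — 21 facts.

21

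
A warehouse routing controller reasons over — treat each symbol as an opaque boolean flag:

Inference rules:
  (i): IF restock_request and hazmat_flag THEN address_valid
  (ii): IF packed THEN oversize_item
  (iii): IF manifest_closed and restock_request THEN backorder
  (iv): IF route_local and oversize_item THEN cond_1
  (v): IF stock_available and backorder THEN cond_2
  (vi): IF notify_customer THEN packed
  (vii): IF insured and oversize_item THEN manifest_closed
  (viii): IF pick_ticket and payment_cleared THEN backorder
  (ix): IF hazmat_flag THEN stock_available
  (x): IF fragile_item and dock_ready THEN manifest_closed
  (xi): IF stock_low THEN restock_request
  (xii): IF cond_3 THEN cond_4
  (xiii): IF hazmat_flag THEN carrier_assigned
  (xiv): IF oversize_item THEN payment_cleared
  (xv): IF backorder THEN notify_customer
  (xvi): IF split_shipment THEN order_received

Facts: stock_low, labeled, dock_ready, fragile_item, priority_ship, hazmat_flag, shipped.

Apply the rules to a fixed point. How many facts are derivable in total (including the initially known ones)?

18

Round 1 — (ix), (x), (xi), (xiii), derive stock_available, manifest_closed, restock_request, carrier_assigned.
Round 2 — (i), (iii), derive address_valid, backorder.
Round 3 — (v), (xv), derive cond_2, notify_customer.
Round 4 — (vi), derive packed.
Round 5 — (ii), derive oversize_item.
Round 6 — (xiv), derive payment_cleared.
Closure: {address_valid, backorder, carrier_assigned, cond_2, dock_ready, fragile_item, hazmat_flag, labeled, manifest_closed, notify_customer, oversize_item, packed, payment_cleared, priority_ship, restock_request, shipped, stock_available, stock_low} — 18 facts.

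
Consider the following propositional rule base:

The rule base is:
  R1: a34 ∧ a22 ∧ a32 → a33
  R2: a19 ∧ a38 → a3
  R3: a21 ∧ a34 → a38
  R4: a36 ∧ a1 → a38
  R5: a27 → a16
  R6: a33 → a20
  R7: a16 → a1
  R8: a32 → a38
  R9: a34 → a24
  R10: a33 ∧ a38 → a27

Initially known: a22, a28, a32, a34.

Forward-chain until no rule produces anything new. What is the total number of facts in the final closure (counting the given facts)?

11

Round 1 — R1, R8, R9, derive a33, a38, a24.
Round 2 — R6, R10, derive a20, a27.
Round 3 — R5, derive a16.
Round 4 — R7, derive a1.
Closure: {a1, a16, a20, a22, a24, a27, a28, a32, a33, a34, a38} — 11 facts.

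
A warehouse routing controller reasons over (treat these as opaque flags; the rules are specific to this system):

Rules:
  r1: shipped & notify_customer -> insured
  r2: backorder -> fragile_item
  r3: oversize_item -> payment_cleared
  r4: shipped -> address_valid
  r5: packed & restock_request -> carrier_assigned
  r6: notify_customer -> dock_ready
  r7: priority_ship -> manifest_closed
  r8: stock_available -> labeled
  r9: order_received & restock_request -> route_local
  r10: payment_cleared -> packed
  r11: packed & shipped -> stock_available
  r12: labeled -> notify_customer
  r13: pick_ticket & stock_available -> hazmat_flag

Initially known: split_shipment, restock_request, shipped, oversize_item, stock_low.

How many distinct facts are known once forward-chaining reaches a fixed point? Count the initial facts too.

14

[1] r3 [oversize_item -> payment_cleared]; r4 [shipped -> address_valid]. ⇒ new: payment_cleared, address_valid.
[2] r10 [payment_cleared -> packed]. ⇒ new: packed.
[3] r5 [packed & restock_request -> carrier_assigned]; r11 [packed & shipped -> stock_available]. ⇒ new: carrier_assigned, stock_available.
[4] r8 [stock_available -> labeled]. ⇒ new: labeled.
[5] r12 [labeled -> notify_customer]. ⇒ new: notify_customer.
[6] r1 [shipped & notify_customer -> insured]; r6 [notify_customer -> dock_ready]. ⇒ new: insured, dock_ready.
Closure: {address_valid, carrier_assigned, dock_ready, insured, labeled, notify_customer, oversize_item, packed, payment_cleared, restock_request, shipped, split_shipment, stock_available, stock_low} — 14 facts.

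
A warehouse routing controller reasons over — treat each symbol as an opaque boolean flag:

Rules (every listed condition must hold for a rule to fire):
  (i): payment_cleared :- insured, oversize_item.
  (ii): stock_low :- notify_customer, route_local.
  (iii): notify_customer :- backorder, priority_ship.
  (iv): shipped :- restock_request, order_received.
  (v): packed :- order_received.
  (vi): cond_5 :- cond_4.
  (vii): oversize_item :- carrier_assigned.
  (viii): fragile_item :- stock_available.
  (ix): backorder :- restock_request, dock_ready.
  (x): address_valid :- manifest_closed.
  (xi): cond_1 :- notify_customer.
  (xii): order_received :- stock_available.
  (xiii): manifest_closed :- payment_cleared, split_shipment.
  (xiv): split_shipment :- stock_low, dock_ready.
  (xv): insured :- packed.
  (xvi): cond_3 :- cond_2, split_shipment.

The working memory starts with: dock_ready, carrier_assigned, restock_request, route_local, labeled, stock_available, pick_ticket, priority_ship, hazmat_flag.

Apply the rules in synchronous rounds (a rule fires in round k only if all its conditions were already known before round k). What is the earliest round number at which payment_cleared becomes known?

[1] (vii) [oversize_item :- carrier_assigned.]; (viii) [fragile_item :- stock_available.]; (ix) [backorder :- restock_request, dock_ready.]; (xii) [order_received :- stock_available.]. ⇒ new: oversize_item, fragile_item, backorder, order_received.
[2] (iii) [notify_customer :- backorder, priority_ship.]; (iv) [shipped :- restock_request, order_received.]; (v) [packed :- order_received.]. ⇒ new: notify_customer, shipped, packed.
[3] (ii) [stock_low :- notify_customer, route_local.]; (xi) [cond_1 :- notify_customer.]; (xv) [insured :- packed.]. ⇒ new: stock_low, cond_1, insured.
[4] (i) [payment_cleared :- insured, oversize_item.]; (xiv) [split_shipment :- stock_low, dock_ready.]. ⇒ new: payment_cleared, split_shipment.
payment_cleared first appears in round 4.

4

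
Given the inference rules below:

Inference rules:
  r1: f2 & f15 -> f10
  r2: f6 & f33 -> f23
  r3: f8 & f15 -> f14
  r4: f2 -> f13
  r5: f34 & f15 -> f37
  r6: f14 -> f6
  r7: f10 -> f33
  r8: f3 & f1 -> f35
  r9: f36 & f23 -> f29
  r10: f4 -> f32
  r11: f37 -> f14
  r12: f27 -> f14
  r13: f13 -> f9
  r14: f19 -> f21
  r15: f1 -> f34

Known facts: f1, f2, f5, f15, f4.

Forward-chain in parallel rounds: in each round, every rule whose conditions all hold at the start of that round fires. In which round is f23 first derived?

[1] r1 [f2 & f15 -> f10]; r4 [f2 -> f13]; r10 [f4 -> f32]; r15 [f1 -> f34]. ⇒ new: f10, f13, f32, f34.
[2] r5 [f34 & f15 -> f37]; r7 [f10 -> f33]; r13 [f13 -> f9]. ⇒ new: f37, f33, f9.
[3] r11 [f37 -> f14]. ⇒ new: f14.
[4] r6 [f14 -> f6]. ⇒ new: f6.
[5] r2 [f6 & f33 -> f23]. ⇒ new: f23.
f23 first appears in round 5.

5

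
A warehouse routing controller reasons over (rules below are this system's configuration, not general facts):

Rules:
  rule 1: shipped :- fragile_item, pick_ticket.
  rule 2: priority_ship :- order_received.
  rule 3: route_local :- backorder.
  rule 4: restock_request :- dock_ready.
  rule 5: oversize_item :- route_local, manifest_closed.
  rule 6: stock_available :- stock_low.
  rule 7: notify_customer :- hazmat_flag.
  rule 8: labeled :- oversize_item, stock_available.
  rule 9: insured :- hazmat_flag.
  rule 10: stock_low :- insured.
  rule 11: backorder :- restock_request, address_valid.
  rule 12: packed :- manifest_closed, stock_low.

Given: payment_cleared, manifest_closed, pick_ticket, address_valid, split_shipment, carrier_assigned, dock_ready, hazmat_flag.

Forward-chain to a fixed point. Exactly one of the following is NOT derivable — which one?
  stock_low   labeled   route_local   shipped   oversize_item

shipped

Round 1: rule 4 [restock_request :- dock_ready.]; rule 7 [notify_customer :- hazmat_flag.]; rule 9 [insured :- hazmat_flag.]. Adds restock_request, notify_customer, insured.
Round 2: rule 10 [stock_low :- insured.]; rule 11 [backorder :- restock_request, address_valid.]. Adds stock_low, backorder.
Round 3: rule 3 [route_local :- backorder.]; rule 6 [stock_available :- stock_low.]; rule 12 [packed :- manifest_closed, stock_low.]. Adds route_local, stock_available, packed.
Round 4: rule 5 [oversize_item :- route_local, manifest_closed.]. Adds oversize_item.
Round 5: rule 8 [labeled :- oversize_item, stock_available.]. Adds labeled.
Derived: oversize_item (round 4), labeled (round 5), stock_low (round 2), route_local (round 3). shipped never appears in any round.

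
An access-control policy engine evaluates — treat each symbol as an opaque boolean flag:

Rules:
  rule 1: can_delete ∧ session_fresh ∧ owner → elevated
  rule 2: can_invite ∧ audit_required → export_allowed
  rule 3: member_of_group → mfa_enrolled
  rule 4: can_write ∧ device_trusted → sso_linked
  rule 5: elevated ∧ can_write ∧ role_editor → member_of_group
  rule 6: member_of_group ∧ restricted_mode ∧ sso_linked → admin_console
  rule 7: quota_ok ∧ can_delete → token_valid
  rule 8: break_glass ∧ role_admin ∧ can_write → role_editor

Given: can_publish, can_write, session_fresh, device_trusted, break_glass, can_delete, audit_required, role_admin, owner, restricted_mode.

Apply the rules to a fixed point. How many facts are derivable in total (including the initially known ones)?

Round 1 fires rule 1, rule 4, rule 8, giving elevated, sso_linked, role_editor.
Round 2 fires rule 5, giving member_of_group.
Round 3 fires rule 3, rule 6, giving mfa_enrolled, admin_console.
Closure: {admin_console, audit_required, break_glass, can_delete, can_publish, can_write, device_trusted, elevated, member_of_group, mfa_enrolled, owner, restricted_mode, role_admin, role_editor, session_fresh, sso_linked} — 16 facts.

16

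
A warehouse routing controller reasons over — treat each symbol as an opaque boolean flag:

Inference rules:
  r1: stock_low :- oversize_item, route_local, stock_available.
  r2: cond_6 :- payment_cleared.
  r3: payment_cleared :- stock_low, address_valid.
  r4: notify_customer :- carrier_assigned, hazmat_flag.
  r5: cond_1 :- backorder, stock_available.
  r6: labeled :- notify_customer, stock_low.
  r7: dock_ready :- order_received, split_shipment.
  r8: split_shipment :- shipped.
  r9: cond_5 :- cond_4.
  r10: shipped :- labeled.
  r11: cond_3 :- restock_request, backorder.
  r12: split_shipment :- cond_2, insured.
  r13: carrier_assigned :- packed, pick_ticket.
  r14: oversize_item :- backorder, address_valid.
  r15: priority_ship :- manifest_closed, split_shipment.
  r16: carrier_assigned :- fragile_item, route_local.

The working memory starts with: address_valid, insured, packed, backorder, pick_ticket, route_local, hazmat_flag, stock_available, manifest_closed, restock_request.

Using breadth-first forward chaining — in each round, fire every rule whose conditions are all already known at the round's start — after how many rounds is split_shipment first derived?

5

[1] r5 [cond_1 :- backorder, stock_available.]; r11 [cond_3 :- restock_request, backorder.]; r13 [carrier_assigned :- packed, pick_ticket.]; r14 [oversize_item :- backorder, address_valid.]. ⇒ new: cond_1, cond_3, carrier_assigned, oversize_item.
[2] r1 [stock_low :- oversize_item, route_local, stock_available.]; r4 [notify_customer :- carrier_assigned, hazmat_flag.]. ⇒ new: stock_low, notify_customer.
[3] r3 [payment_cleared :- stock_low, address_valid.]; r6 [labeled :- notify_customer, stock_low.]. ⇒ new: payment_cleared, labeled.
[4] r2 [cond_6 :- payment_cleared.]; r10 [shipped :- labeled.]. ⇒ new: cond_6, shipped.
[5] r8 [split_shipment :- shipped.]. ⇒ new: split_shipment.
split_shipment first appears in round 5.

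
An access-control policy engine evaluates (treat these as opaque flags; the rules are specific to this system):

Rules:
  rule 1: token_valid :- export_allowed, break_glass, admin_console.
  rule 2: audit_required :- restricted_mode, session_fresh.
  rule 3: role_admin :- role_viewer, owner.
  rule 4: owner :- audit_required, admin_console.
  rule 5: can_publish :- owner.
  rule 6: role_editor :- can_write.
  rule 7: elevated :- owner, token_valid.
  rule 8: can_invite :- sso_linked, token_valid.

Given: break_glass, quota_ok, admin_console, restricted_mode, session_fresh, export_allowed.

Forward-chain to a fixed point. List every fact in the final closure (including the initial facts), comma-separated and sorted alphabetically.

Round 1 fires rule 1, rule 2, giving token_valid, audit_required.
Round 2 fires rule 4, giving owner.
Round 3 fires rule 5, rule 7, giving can_publish, elevated.

admin_console, audit_required, break_glass, can_publish, elevated, export_allowed, owner, quota_ok, restricted_mode, session_fresh, token_valid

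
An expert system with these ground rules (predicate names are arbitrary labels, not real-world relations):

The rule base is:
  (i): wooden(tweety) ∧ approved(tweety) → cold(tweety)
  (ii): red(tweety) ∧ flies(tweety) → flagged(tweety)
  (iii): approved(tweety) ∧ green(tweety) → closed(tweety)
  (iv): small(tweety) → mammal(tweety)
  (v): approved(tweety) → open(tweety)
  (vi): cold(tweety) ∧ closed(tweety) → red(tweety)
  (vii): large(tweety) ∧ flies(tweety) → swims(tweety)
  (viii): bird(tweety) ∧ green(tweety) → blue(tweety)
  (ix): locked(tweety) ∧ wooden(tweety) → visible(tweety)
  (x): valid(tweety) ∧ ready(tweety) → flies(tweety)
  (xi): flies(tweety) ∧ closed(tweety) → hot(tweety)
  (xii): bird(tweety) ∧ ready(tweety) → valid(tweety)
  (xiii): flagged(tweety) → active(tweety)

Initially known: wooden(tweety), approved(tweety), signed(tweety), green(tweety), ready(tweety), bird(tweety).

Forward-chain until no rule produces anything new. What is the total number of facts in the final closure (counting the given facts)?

Round 1 fires (i), (iii), (v), (viii), (xii), giving cold(tweety), closed(tweety), open(tweety), blue(tweety), valid(tweety).
Round 2 fires (vi), (x), giving red(tweety), flies(tweety).
Round 3 fires (ii), (xi), giving flagged(tweety), hot(tweety).
Round 4 fires (xiii), giving active(tweety).
Closure: {active(tweety), approved(tweety), bird(tweety), blue(tweety), closed(tweety), cold(tweety), flagged(tweety), flies(tweety), green(tweety), hot(tweety), open(tweety), ready(tweety), red(tweety), signed(tweety), valid(tweety), wooden(tweety)} — 16 facts.

16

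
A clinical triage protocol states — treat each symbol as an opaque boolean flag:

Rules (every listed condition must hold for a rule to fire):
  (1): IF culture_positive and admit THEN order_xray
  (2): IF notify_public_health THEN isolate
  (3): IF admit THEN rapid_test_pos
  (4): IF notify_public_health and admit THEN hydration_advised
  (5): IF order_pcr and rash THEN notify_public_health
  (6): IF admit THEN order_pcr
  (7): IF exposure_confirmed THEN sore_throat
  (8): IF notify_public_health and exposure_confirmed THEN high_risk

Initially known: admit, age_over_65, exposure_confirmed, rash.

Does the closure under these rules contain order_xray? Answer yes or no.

Round 1: (3) [IF admit THEN rapid_test_pos]; (6) [IF admit THEN order_pcr]; (7) [IF exposure_confirmed THEN sore_throat]. Adds rapid_test_pos, order_pcr, sore_throat.
Round 2: (5) [IF order_pcr and rash THEN notify_public_health]. Adds notify_public_health.
Round 3: (2) [IF notify_public_health THEN isolate]; (4) [IF notify_public_health and admit THEN hydration_advised]; (8) [IF notify_public_health and exposure_confirmed THEN high_risk]. Adds isolate, hydration_advised, high_risk.
Fixed point reached. order_xray is concluded only by (1); (1) needs culture_positive (never derived).

no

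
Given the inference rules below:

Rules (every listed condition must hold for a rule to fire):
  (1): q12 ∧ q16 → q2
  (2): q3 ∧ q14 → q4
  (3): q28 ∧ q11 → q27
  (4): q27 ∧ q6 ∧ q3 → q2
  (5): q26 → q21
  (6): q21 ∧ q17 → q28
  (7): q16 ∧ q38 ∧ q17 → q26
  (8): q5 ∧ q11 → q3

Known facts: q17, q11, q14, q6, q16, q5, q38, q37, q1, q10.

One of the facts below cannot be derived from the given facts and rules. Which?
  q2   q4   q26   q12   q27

q12

Round 1: (7) [q16 ∧ q38 ∧ q17 → q26]; (8) [q5 ∧ q11 → q3]. New: q26, q3.
Round 2: (2) [q3 ∧ q14 → q4]; (5) [q26 → q21]. New: q4, q21.
Round 3: (6) [q21 ∧ q17 → q28]. New: q28.
Round 4: (3) [q28 ∧ q11 → q27]. New: q27.
Round 5: (4) [q27 ∧ q6 ∧ q3 → q2]. New: q2.
Derived: q27 (round 4), q26 (round 1), q4 (round 2), q2 (round 5). q12 never appears in any round.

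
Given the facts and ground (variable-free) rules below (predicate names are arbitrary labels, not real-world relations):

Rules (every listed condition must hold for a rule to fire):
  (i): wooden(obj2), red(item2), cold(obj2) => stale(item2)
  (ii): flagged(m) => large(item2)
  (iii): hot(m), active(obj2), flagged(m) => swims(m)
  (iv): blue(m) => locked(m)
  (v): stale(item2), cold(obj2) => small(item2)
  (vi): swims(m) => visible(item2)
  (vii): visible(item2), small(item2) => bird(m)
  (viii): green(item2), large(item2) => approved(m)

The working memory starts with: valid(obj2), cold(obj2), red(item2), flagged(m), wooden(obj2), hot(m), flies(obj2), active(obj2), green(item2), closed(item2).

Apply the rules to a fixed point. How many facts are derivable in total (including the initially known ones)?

Round 1: (i) [wooden(obj2), red(item2), cold(obj2) => stale(item2)]; (ii) [flagged(m) => large(item2)]; (iii) [hot(m), active(obj2), flagged(m) => swims(m)]. Adds stale(item2), large(item2), swims(m).
Round 2: (v) [stale(item2), cold(obj2) => small(item2)]; (vi) [swims(m) => visible(item2)]; (viii) [green(item2), large(item2) => approved(m)]. Adds small(item2), visible(item2), approved(m).
Round 3: (vii) [visible(item2), small(item2) => bird(m)]. Adds bird(m).
Closure: {active(obj2), approved(m), bird(m), closed(item2), cold(obj2), flagged(m), flies(obj2), green(item2), hot(m), large(item2), red(item2), small(item2), stale(item2), swims(m), valid(obj2), visible(item2), wooden(obj2)} — 17 facts.

17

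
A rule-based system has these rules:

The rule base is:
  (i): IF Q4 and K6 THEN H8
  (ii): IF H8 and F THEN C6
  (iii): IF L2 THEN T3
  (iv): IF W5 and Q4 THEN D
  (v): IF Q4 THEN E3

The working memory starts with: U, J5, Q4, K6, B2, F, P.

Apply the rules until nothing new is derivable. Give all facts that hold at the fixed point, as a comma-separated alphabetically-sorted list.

B2, C6, E3, F, H8, J5, K6, P, Q4, U

Round 1: (i) [IF Q4 and K6 THEN H8]; (v) [IF Q4 THEN E3]. New: H8, E3.
Round 2: (ii) [IF H8 and F THEN C6]. New: C6.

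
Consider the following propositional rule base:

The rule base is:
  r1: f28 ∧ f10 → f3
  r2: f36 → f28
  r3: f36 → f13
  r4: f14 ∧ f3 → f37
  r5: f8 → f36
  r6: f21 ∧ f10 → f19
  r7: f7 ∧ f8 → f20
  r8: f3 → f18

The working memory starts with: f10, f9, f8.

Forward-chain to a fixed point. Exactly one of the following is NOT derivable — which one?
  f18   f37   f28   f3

Round 1: r5 [f8 → f36]. Adds f36.
Round 2: r2 [f36 → f28]; r3 [f36 → f13]. Adds f28, f13.
Round 3: r1 [f28 ∧ f10 → f3]. Adds f3.
Round 4: r8 [f3 → f18]. Adds f18.
Derived: f28 (round 2), f18 (round 4), f3 (round 3). f37 never appears in any round.

f37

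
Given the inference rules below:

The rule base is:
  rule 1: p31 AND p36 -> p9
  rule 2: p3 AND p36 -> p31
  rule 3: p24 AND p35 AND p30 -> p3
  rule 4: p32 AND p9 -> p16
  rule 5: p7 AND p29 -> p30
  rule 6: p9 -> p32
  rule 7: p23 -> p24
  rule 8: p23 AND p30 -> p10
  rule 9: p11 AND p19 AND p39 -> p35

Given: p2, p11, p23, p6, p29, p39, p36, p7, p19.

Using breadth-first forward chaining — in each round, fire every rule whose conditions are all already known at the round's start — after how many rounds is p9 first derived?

Round 1: rule 5 [p7 AND p29 -> p30]; rule 7 [p23 -> p24]; rule 9 [p11 AND p19 AND p39 -> p35]. New: p30, p24, p35.
Round 2: rule 3 [p24 AND p35 AND p30 -> p3]; rule 8 [p23 AND p30 -> p10]. New: p3, p10.
Round 3: rule 2 [p3 AND p36 -> p31]. New: p31.
Round 4: rule 1 [p31 AND p36 -> p9]. New: p9.
p9 first appears in round 4.

4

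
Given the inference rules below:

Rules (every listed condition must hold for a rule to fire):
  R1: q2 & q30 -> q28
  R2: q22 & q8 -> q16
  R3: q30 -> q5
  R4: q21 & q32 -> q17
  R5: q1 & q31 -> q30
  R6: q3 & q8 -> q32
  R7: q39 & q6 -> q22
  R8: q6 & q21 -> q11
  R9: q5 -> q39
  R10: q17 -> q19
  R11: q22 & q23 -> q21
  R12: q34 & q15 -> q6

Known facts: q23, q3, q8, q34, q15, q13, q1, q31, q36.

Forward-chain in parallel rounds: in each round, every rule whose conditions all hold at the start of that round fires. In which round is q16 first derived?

Round 1 — R5, R6, R12, derive q30, q32, q6.
Round 2 — R3, derive q5.
Round 3 — R9, derive q39.
Round 4 — R7, derive q22.
Round 5 — R2, R11, derive q16, q21.
q16 first appears in round 5.

5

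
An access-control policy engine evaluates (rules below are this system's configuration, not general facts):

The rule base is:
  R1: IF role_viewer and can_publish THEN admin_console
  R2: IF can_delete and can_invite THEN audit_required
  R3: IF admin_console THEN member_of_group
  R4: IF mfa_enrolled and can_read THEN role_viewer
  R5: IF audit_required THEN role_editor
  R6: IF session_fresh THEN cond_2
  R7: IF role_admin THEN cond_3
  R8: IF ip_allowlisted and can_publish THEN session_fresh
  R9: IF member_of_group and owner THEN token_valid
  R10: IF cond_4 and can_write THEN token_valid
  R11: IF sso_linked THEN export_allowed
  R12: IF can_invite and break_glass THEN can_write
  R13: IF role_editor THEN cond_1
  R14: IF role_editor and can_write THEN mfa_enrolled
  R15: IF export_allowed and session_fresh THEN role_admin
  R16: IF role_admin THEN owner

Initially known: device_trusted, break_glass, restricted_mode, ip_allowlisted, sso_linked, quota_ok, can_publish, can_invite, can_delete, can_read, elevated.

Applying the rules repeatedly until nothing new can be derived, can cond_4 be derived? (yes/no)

[1] R2 [IF can_delete and can_invite THEN audit_required]; R8 [IF ip_allowlisted and can_publish THEN session_fresh]; R11 [IF sso_linked THEN export_allowed]; R12 [IF can_invite and break_glass THEN can_write]. ⇒ new: audit_required, session_fresh, export_allowed, can_write.
[2] R5 [IF audit_required THEN role_editor]; R6 [IF session_fresh THEN cond_2]; R15 [IF export_allowed and session_fresh THEN role_admin]. ⇒ new: role_editor, cond_2, role_admin.
[3] R7 [IF role_admin THEN cond_3]; R13 [IF role_editor THEN cond_1]; R14 [IF role_editor and can_write THEN mfa_enrolled]; R16 [IF role_admin THEN owner]. ⇒ new: cond_3, cond_1, mfa_enrolled, owner.
[4] R4 [IF mfa_enrolled and can_read THEN role_viewer]. ⇒ new: role_viewer.
[5] R1 [IF role_viewer and can_publish THEN admin_console]. ⇒ new: admin_console.
[6] R3 [IF admin_console THEN member_of_group]. ⇒ new: member_of_group.
[7] R9 [IF member_of_group and owner THEN token_valid]. ⇒ new: token_valid.
Fixed point reached. No rule has cond_4 as a consequent, and it is not given.

no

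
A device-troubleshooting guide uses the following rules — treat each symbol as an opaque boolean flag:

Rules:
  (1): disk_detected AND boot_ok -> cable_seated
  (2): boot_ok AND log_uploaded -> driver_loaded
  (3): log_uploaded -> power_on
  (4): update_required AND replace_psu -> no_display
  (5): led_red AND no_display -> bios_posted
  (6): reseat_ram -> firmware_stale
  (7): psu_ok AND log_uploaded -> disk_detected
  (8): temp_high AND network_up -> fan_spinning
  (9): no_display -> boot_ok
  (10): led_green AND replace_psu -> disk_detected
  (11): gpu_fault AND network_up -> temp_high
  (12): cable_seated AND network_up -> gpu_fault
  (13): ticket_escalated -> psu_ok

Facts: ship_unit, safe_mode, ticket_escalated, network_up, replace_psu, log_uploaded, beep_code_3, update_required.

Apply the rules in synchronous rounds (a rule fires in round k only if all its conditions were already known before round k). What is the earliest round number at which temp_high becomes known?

Round 1: (3) [log_uploaded -> power_on]; (4) [update_required AND replace_psu -> no_display]; (13) [ticket_escalated -> psu_ok]. New: power_on, no_display, psu_ok.
Round 2: (7) [psu_ok AND log_uploaded -> disk_detected]; (9) [no_display -> boot_ok]. New: disk_detected, boot_ok.
Round 3: (1) [disk_detected AND boot_ok -> cable_seated]; (2) [boot_ok AND log_uploaded -> driver_loaded]. New: cable_seated, driver_loaded.
Round 4: (12) [cable_seated AND network_up -> gpu_fault]. New: gpu_fault.
Round 5: (11) [gpu_fault AND network_up -> temp_high]. New: temp_high.
temp_high first appears in round 5.

5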